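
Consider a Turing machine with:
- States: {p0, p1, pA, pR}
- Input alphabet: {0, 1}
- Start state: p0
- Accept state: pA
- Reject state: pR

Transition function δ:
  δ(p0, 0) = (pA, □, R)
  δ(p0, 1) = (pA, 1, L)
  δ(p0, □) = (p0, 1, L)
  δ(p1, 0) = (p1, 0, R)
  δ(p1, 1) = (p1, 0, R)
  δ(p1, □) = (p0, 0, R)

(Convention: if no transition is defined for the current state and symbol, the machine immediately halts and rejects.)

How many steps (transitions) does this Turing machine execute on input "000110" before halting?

Execution trace:
Initial: [p0]000110
Step 1: δ(p0, 0) = (pA, □, R) → □[pA]00110

The machine reaches the accept state pA and halts.

The machine executed 1 step before halting.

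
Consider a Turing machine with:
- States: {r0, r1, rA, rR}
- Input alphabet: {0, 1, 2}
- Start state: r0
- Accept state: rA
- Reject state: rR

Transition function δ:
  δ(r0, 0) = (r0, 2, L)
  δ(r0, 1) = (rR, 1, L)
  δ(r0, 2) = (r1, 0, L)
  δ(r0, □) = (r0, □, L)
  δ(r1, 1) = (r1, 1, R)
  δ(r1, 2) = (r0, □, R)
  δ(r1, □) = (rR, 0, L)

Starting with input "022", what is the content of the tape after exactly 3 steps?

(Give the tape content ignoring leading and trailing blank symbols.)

Execution trace:
Initial: [r0]022
Step 1: δ(r0, 0) = (r0, 2, L) → [r0]□222
Step 2: δ(r0, □) = (r0, □, L) → [r0]□□222
Step 3: δ(r0, □) = (r0, □, L) → [r0]□□□222

After 3 steps, the tape (ignoring leading/trailing blanks) is: 222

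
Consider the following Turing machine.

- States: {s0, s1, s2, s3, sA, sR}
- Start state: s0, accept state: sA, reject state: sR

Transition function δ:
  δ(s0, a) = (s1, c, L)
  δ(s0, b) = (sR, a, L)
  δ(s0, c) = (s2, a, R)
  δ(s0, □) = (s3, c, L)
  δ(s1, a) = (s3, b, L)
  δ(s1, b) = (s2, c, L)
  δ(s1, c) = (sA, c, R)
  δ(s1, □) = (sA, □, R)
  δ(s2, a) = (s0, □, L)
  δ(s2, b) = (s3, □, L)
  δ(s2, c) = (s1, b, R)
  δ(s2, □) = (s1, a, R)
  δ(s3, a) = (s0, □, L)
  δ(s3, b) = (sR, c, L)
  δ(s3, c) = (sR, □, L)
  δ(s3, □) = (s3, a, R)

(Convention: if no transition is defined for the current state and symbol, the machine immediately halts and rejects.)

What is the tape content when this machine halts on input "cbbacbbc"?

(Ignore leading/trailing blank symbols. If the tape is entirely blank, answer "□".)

Execution trace:
Initial: [s0]cbbacbbc
Step 1: δ(s0, c) = (s2, a, R) → a[s2]bbacbbc
Step 2: δ(s2, b) = (s3, □, L) → [s3]a□bacbbc
Step 3: δ(s3, a) = (s0, □, L) → [s0]□□□bacbbc
Step 4: δ(s0, □) = (s3, c, L) → [s3]□c□□bacbbc
Step 5: δ(s3, □) = (s3, a, R) → a[s3]c□□bacbbc
Step 6: δ(s3, c) = (sR, □, L) → [sR]a□□□bacbbc

The machine reaches the reject state sR and halts.

Final tape (ignoring leading/trailing blanks): a□□□bacbbc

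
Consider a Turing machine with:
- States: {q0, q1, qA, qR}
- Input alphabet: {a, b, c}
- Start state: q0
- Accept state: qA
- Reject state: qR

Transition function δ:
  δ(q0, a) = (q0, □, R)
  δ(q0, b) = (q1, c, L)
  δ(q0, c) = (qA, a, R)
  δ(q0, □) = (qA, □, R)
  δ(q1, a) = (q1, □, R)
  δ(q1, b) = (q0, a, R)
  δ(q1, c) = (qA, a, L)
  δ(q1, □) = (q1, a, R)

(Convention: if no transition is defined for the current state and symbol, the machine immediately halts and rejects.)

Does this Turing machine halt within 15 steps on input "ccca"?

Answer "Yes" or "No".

Execution trace:
Initial: [q0]ccca
Step 1: δ(q0, c) = (qA, a, R) → a[qA]cca

The machine reaches the accept state qA and halts.
The machine halted after 1 step (within the 15-step bound).

Answer: Yes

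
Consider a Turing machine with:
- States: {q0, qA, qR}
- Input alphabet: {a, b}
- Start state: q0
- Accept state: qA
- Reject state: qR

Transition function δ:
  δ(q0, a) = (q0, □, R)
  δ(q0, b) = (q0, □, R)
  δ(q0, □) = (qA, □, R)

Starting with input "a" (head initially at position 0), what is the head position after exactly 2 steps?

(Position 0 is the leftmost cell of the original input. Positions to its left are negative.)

Execution trace (head position shown):
Step 0: [q0]a  (head at position 0)
Step 1: move right → □[q0]□  (head at position 1)
Step 2: move right → □□[qA]□  (head at position 2)

After 2 steps, the head is at position 2.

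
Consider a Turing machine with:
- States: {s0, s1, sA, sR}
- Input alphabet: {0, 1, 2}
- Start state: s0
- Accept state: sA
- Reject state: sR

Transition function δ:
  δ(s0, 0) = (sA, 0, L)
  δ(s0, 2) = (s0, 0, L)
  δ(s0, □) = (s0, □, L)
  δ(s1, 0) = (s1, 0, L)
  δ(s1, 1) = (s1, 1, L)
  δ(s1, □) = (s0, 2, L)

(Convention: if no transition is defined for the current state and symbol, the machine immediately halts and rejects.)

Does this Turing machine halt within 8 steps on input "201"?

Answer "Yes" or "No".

Execution trace:
Initial: [s0]201
Step 1: δ(s0, 2) = (s0, 0, L) → [s0]□001
Step 2: δ(s0, □) = (s0, □, L) → [s0]□□001
Step 3: δ(s0, □) = (s0, □, L) → [s0]□□□001
Step 4: δ(s0, □) = (s0, □, L) → [s0]□□□□001
Step 5: δ(s0, □) = (s0, □, L) → [s0]□□□□□001
Step 6: δ(s0, □) = (s0, □, L) → [s0]□□□□□□001
Step 7: δ(s0, □) = (s0, □, L) → [s0]□□□□□□□001
Step 8: δ(s0, □) = (s0, □, L) → [s0]□□□□□□□□001

The machine has not reached a halting state after 8 steps.
The machine did not halt within the 8-step bound.

Answer: No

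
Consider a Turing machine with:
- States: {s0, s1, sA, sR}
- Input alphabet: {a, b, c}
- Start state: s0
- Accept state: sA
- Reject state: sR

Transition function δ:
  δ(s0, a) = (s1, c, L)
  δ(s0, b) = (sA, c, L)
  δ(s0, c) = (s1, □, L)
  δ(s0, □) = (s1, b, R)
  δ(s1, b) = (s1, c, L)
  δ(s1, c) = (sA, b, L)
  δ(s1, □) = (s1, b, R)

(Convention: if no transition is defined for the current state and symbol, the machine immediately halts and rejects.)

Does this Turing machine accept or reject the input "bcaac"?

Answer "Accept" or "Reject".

Execution trace:
Initial: [s0]bcaac
Step 1: δ(s0, b) = (sA, c, L) → [sA]□ccaac

The machine reaches the accept state sA and halts.

Answer: Accept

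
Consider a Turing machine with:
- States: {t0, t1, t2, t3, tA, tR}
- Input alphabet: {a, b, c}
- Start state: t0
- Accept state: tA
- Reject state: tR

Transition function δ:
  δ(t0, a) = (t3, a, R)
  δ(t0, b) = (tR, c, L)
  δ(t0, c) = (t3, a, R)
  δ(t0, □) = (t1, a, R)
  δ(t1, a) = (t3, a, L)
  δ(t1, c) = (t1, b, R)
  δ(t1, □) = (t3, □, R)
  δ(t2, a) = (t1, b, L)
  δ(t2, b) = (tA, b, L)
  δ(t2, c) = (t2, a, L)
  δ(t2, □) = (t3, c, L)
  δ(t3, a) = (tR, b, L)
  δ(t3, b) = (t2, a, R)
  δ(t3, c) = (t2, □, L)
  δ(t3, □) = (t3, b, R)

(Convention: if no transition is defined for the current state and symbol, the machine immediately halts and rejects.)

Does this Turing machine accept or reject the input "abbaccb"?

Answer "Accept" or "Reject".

Execution trace:
Initial: [t0]abbaccb
Step 1: δ(t0, a) = (t3, a, R) → a[t3]bbaccb
Step 2: δ(t3, b) = (t2, a, R) → aa[t2]baccb
Step 3: δ(t2, b) = (tA, b, L) → a[tA]abaccb

The machine reaches the accept state tA and halts.

Answer: Accept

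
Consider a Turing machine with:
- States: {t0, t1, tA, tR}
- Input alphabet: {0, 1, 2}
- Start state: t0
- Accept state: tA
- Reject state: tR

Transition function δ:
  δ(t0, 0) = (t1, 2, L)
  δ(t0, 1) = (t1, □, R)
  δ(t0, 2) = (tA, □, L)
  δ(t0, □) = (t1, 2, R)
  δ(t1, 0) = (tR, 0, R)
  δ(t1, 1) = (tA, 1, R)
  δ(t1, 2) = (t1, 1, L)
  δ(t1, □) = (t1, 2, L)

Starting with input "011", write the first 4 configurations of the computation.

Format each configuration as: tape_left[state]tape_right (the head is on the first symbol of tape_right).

Transitions applied:
Step 1: δ(t0, 0) = (t1, 2, L)
Step 2: δ(t1, □) = (t1, 2, L)
Step 3: δ(t1, □) = (t1, 2, L)

The first 4 configurations are:
[t0]011 ⊢ [t1]□211 ⊢ [t1]□2211 ⊢ [t1]□22211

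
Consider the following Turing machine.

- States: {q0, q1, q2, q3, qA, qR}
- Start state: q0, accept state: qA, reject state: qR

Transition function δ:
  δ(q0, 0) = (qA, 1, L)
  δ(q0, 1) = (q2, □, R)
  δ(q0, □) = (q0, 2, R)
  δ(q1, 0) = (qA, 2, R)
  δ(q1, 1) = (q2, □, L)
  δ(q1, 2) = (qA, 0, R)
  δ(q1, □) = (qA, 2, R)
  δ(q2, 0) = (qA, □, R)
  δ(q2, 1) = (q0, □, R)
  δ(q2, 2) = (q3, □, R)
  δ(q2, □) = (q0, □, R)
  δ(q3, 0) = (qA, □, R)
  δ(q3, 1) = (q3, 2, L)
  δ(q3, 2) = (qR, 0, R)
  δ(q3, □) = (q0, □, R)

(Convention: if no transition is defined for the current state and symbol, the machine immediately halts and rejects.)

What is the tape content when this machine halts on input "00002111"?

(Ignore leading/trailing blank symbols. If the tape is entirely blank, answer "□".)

Execution trace:
Initial: [q0]00002111
Step 1: δ(q0, 0) = (qA, 1, L) → [qA]□10002111

The machine reaches the accept state qA and halts.

Final tape (ignoring leading/trailing blanks): 10002111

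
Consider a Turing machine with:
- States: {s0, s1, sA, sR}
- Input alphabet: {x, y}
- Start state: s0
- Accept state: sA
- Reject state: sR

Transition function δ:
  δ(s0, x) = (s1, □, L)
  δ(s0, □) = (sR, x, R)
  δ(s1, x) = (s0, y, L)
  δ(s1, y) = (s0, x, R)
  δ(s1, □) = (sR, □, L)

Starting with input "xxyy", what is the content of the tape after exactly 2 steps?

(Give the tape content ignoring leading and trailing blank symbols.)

Execution trace:
Initial: [s0]xxyy
Step 1: δ(s0, x) = (s1, □, L) → [s1]□□xyy
Step 2: δ(s1, □) = (sR, □, L) → [sR]□□□xyy

The machine reaches the reject state sR and halts.

After 2 steps, the tape (ignoring leading/trailing blanks) is: xyy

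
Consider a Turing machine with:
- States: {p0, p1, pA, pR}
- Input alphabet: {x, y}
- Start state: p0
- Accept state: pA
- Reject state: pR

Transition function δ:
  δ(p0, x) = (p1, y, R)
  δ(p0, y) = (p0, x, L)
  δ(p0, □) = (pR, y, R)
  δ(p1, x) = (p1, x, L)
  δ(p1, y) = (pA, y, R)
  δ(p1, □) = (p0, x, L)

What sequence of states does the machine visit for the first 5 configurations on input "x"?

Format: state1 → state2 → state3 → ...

Execution trace:
Initial: [p0]x
Step 1: δ(p0, x) = (p1, y, R) → y[p1]□
Step 2: δ(p1, □) = (p0, x, L) → [p0]yx
Step 3: δ(p0, y) = (p0, x, L) → [p0]□xx
Step 4: δ(p0, □) = (pR, y, R) → y[pR]xx

The machine reaches the reject state pR and halts.

State sequence: p0 → p1 → p0 → p0 → pR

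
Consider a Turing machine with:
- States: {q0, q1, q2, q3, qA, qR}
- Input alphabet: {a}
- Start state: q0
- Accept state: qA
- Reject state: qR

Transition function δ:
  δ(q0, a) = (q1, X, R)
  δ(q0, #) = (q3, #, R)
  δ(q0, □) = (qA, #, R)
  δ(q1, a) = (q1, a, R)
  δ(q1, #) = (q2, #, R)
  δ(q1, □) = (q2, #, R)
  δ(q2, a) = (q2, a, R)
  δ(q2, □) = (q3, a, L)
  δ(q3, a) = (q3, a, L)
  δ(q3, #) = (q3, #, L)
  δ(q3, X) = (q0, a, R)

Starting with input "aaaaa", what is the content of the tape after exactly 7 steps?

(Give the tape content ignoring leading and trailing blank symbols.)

Execution trace:
Initial: [q0]aaaaa
Step 1: δ(q0, a) = (q1, X, R) → X[q1]aaaa
Step 2: δ(q1, a) = (q1, a, R) → Xa[q1]aaa
Step 3: δ(q1, a) = (q1, a, R) → Xaa[q1]aa
Step 4: δ(q1, a) = (q1, a, R) → Xaaa[q1]a
Step 5: δ(q1, a) = (q1, a, R) → Xaaaa[q1]□
Step 6: δ(q1, □) = (q2, #, R) → Xaaaa#[q2]□
Step 7: δ(q2, □) = (q3, a, L) → Xaaaa[q3]#a

After 7 steps, the tape (ignoring leading/trailing blanks) is: Xaaaa#a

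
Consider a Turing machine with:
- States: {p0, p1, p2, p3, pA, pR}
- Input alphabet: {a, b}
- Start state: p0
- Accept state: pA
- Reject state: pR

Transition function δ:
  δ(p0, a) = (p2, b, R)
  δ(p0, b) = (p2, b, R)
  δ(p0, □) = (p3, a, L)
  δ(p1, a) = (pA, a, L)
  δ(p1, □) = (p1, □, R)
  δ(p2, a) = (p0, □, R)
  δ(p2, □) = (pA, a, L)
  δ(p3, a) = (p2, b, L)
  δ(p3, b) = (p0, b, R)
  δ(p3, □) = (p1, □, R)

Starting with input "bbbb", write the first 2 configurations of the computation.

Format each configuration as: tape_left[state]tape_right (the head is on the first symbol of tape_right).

Transitions applied:
Step 1: δ(p0, b) = (p2, b, R)

The first 2 configurations are:
[p0]bbbb ⊢ b[p2]bbb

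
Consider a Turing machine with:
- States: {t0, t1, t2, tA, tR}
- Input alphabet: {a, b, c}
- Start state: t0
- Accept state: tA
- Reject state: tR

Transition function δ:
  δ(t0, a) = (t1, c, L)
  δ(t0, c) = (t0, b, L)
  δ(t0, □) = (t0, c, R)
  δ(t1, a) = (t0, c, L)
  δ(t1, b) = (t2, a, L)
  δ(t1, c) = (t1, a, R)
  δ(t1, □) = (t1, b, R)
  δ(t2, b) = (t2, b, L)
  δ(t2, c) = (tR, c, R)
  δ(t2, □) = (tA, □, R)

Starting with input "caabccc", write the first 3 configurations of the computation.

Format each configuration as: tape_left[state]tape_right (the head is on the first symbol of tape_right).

Transitions applied:
Step 1: δ(t0, c) = (t0, b, L)
Step 2: δ(t0, □) = (t0, c, R)

The first 3 configurations are:
[t0]caabccc ⊢ [t0]□baabccc ⊢ c[t0]baabccc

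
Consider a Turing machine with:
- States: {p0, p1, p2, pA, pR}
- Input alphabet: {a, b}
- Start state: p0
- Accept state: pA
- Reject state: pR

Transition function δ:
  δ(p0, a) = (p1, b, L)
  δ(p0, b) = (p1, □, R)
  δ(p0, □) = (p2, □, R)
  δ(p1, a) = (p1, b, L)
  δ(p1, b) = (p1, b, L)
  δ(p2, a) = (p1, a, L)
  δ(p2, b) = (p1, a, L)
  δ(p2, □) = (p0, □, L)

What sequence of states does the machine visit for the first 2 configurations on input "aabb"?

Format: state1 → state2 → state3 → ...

Execution trace:
Initial: [p0]aabb
Step 1: δ(p0, a) = (p1, b, L) → [p1]□babb

No transition is defined for δ(p1, □). By convention the machine halts and rejects.

State sequence: p0 → p1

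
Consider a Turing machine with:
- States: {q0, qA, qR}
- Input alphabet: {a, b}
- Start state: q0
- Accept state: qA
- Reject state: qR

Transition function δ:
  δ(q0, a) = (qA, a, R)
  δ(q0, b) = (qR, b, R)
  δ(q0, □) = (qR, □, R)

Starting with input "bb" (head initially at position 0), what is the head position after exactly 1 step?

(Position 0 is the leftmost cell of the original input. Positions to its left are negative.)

Execution trace (head position shown):
Step 0: [q0]bb  (head at position 0)
Step 1: move right → b[qR]b  (head at position 1)

After 1 step, the head is at position 1.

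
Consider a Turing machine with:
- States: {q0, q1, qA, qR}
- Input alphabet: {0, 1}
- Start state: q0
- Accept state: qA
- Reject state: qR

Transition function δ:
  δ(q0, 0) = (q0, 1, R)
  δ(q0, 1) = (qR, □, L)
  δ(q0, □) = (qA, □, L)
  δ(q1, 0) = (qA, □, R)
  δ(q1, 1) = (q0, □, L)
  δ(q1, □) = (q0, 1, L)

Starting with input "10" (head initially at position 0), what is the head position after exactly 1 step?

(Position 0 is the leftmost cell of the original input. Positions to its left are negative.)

Execution trace (head position shown):
Step 0: [q0]10  (head at position 0)
Step 1: move left → [qR]□□0  (head at position -1)

After 1 step, the head is at position -1.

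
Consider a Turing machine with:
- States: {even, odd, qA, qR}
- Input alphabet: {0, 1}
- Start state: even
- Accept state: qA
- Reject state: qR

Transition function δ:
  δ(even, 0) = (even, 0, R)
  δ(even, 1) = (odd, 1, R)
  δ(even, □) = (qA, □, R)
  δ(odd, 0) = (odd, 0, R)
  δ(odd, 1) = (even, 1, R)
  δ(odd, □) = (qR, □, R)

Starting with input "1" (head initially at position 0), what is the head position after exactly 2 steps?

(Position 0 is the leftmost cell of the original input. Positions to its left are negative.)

Execution trace (head position shown):
Step 0: [even]1  (head at position 0)
Step 1: move right → 1[odd]□  (head at position 1)
Step 2: move right → 1□[qR]□  (head at position 2)

After 2 steps, the head is at position 2.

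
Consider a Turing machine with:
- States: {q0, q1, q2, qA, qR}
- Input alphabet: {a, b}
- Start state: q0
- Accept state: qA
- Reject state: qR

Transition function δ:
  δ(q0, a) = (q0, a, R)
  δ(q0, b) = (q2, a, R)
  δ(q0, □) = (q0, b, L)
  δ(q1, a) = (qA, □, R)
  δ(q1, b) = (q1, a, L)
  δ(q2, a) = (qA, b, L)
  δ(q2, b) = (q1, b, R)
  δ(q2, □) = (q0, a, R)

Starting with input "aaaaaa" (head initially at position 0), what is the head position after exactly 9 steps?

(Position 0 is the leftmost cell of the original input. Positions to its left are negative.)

Execution trace (head position shown):
Step 0: [q0]aaaaaa  (head at position 0)
Step 1: move right → a[q0]aaaaa  (head at position 1)
Step 2: move right → aa[q0]aaaa  (head at position 2)
Step 3: move right → aaa[q0]aaa  (head at position 3)
Step 4: move right → aaaa[q0]aa  (head at position 4)
Step 5: move right → aaaaa[q0]a  (head at position 5)
Step 6: move right → aaaaaa[q0]□  (head at position 6)
Step 7: move left → aaaaa[q0]ab  (head at position 5)
Step 8: move right → aaaaaa[q0]b  (head at position 6)
Step 9: move right → aaaaaaa[q2]□  (head at position 7)

After 9 steps, the head is at position 7.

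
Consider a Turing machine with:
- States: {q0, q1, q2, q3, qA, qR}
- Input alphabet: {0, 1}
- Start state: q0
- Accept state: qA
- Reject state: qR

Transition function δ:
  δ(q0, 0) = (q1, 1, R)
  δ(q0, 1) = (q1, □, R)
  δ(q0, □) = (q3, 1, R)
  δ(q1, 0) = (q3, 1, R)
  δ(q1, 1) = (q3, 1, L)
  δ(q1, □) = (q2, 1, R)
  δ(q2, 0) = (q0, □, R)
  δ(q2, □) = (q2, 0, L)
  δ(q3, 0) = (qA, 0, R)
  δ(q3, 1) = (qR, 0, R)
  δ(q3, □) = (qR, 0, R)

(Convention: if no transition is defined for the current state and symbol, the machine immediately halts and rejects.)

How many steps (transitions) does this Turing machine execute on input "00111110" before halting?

Execution trace:
Initial: [q0]00111110
Step 1: δ(q0, 0) = (q1, 1, R) → 1[q1]0111110
Step 2: δ(q1, 0) = (q3, 1, R) → 11[q3]111110
Step 3: δ(q3, 1) = (qR, 0, R) → 110[qR]11110

The machine reaches the reject state qR and halts.

The machine executed 3 steps before halting.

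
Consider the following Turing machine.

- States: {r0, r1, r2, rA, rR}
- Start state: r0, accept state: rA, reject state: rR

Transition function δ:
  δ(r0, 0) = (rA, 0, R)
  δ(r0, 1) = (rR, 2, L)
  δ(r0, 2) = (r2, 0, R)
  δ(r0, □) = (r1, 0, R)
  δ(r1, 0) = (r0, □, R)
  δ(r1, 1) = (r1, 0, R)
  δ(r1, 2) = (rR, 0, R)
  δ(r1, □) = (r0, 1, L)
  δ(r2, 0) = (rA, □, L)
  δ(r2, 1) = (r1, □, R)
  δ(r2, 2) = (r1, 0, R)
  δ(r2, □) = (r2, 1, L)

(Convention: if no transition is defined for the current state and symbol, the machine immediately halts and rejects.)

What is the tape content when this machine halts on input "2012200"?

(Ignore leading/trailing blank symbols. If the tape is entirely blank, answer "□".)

Execution trace:
Initial: [r0]2012200
Step 1: δ(r0, 2) = (r2, 0, R) → 0[r2]012200
Step 2: δ(r2, 0) = (rA, □, L) → [rA]0□12200

The machine reaches the accept state rA and halts.

Final tape (ignoring leading/trailing blanks): 0□12200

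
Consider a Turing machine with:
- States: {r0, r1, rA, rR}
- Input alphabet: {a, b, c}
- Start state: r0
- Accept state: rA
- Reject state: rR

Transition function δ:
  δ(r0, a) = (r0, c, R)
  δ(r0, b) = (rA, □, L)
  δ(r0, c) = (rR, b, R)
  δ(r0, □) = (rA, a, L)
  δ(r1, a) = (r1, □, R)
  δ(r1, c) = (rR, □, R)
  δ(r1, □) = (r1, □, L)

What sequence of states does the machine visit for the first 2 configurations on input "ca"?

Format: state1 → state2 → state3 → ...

Execution trace:
Initial: [r0]ca
Step 1: δ(r0, c) = (rR, b, R) → b[rR]a

The machine reaches the reject state rR and halts.

State sequence: r0 → rR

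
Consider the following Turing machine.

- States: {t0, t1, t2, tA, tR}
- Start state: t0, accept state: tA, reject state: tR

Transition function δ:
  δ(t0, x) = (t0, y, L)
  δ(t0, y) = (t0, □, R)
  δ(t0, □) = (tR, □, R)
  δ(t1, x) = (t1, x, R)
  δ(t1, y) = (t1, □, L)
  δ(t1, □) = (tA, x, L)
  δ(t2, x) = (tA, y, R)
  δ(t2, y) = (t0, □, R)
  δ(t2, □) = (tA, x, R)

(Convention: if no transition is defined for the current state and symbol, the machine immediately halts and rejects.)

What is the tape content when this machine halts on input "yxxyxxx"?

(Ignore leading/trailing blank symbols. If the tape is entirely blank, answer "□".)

Execution trace:
Initial: [t0]yxxyxxx
Step 1: δ(t0, y) = (t0, □, R) → □[t0]xxyxxx
Step 2: δ(t0, x) = (t0, y, L) → [t0]□yxyxxx
Step 3: δ(t0, □) = (tR, □, R) → □[tR]yxyxxx

The machine reaches the reject state tR and halts.

Final tape (ignoring leading/trailing blanks): yxyxxx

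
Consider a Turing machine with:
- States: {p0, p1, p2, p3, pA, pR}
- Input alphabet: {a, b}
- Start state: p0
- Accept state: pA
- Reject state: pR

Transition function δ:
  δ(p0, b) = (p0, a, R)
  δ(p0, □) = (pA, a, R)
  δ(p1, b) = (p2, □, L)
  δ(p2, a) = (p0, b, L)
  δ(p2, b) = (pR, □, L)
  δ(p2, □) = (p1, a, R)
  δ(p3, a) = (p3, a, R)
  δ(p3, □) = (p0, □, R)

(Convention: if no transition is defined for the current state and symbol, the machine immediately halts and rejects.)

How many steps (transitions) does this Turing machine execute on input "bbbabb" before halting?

Execution trace:
Initial: [p0]bbbabb
Step 1: δ(p0, b) = (p0, a, R) → a[p0]bbabb
Step 2: δ(p0, b) = (p0, a, R) → aa[p0]babb
Step 3: δ(p0, b) = (p0, a, R) → aaa[p0]abb

No transition is defined for δ(p0, a). By convention the machine halts and rejects.

The machine executed 3 steps before halting.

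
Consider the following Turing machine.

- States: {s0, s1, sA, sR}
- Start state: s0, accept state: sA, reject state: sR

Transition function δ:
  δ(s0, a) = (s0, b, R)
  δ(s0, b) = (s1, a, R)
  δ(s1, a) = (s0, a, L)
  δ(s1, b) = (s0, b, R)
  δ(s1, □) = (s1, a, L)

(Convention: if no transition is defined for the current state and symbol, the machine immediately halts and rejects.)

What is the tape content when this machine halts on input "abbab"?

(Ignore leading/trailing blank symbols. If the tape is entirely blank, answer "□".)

Execution trace:
Initial: [s0]abbab
Step 1: δ(s0, a) = (s0, b, R) → b[s0]bbab
Step 2: δ(s0, b) = (s1, a, R) → ba[s1]bab
Step 3: δ(s1, b) = (s0, b, R) → bab[s0]ab
Step 4: δ(s0, a) = (s0, b, R) → babb[s0]b
Step 5: δ(s0, b) = (s1, a, R) → babba[s1]□
Step 6: δ(s1, □) = (s1, a, L) → babb[s1]aa
Step 7: δ(s1, a) = (s0, a, L) → bab[s0]baa
Step 8: δ(s0, b) = (s1, a, R) → baba[s1]aa
Step 9: δ(s1, a) = (s0, a, L) → bab[s0]aaa
Step 10: δ(s0, a) = (s0, b, R) → babb[s0]aa
Step 11: δ(s0, a) = (s0, b, R) → babbb[s0]a
Step 12: δ(s0, a) = (s0, b, R) → babbbb[s0]□

No transition is defined for δ(s0, □). By convention the machine halts and rejects.

Final tape (ignoring leading/trailing blanks): babbbb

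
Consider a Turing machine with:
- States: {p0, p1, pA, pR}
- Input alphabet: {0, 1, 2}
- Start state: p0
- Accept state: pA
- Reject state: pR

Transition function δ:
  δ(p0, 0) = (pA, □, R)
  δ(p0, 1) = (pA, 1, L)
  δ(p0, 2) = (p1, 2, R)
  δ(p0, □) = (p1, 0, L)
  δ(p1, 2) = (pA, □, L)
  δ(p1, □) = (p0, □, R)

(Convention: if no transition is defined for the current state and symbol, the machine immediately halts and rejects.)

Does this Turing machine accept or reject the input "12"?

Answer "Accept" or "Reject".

Execution trace:
Initial: [p0]12
Step 1: δ(p0, 1) = (pA, 1, L) → [pA]□12

The machine reaches the accept state pA and halts.

Answer: Accept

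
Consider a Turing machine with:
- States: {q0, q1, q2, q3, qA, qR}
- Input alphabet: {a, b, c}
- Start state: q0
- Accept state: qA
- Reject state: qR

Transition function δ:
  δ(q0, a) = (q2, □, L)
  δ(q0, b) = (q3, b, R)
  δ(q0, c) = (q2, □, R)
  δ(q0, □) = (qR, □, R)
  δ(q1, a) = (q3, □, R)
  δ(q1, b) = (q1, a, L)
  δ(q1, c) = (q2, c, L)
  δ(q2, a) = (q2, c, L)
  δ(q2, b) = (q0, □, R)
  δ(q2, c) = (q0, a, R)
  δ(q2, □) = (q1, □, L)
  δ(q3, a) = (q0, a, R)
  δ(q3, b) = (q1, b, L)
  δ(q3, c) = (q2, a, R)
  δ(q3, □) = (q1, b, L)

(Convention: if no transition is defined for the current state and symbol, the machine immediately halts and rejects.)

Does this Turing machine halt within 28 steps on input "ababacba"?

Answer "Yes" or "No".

Execution trace:
Initial: [q0]ababacba
Step 1: δ(q0, a) = (q2, □, L) → [q2]□□babacba
Step 2: δ(q2, □) = (q1, □, L) → [q1]□□□babacba

No transition is defined for δ(q1, □). By convention the machine halts and rejects.
The machine halted after 2 steps (within the 28-step bound).

Answer: Yes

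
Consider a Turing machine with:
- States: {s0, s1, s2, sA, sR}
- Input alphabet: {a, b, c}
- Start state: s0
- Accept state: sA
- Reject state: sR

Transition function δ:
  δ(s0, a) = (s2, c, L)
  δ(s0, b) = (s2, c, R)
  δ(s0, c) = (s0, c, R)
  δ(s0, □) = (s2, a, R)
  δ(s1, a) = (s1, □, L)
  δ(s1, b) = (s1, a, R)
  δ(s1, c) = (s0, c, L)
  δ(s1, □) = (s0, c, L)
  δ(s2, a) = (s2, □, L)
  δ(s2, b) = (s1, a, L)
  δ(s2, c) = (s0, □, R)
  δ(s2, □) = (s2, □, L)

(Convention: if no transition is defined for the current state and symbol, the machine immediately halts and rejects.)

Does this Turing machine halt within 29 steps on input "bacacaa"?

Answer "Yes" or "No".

Execution trace:
Initial: [s0]bacacaa
Step 1: δ(s0, b) = (s2, c, R) → c[s2]acacaa
Step 2: δ(s2, a) = (s2, □, L) → [s2]c□cacaa
Step 3: δ(s2, c) = (s0, □, R) → □[s0]□cacaa
Step 4: δ(s0, □) = (s2, a, R) → □a[s2]cacaa
Step 5: δ(s2, c) = (s0, □, R) → □a□[s0]acaa
Step 6: δ(s0, a) = (s2, c, L) → □a[s2]□ccaa
Step 7: δ(s2, □) = (s2, □, L) → □[s2]a□ccaa
Step 8: δ(s2, a) = (s2, □, L) → [s2]□□□ccaa
Step 9: δ(s2, □) = (s2, □, L) → [s2]□□□□ccaa
Step 10: δ(s2, □) = (s2, □, L) → [s2]□□□□□ccaa
Step 11: δ(s2, □) = (s2, □, L) → [s2]□□□□□□ccaa
Step 12: δ(s2, □) = (s2, □, L) → [s2]□□□□□□□ccaa
Step 13: δ(s2, □) = (s2, □, L) → [s2]□□□□□□□□ccaa
Step 14: δ(s2, □) = (s2, □, L) → [s2]□□□□□□□□□ccaa
Step 15: δ(s2, □) = (s2, □, L) → [s2]□□□□□□□□□□ccaa
Step 16: δ(s2, □) = (s2, □, L) → [s2]□□□□□□□□□□□ccaa
Step 17: δ(s2, □) = (s2, □, L) → [s2]□□□□□□□□□□□□ccaa
Step 18: δ(s2, □) = (s2, □, L) → [s2]□□□□□□□□□□□□□ccaa
Step 19: δ(s2, □) = (s2, □, L) → [s2]□□□□□□□□□□□□□□ccaa
Step 20: δ(s2, □) = (s2, □, L) → [s2]□□□□□□□□□□□□□□□ccaa
Step 21: δ(s2, □) = (s2, □, L) → [s2]□□□□□□□□□□□□□□□□ccaa
Step 22: δ(s2, □) = (s2, □, L) → [s2]□□□□□□□□□□□□□□□□□ccaa
Step 23: δ(s2, □) = (s2, □, L) → [s2]□□□□□□□□□□□□□□□□□□ccaa
Step 24: δ(s2, □) = (s2, □, L) → [s2]□□□□□□□□□□□□□□□□□□□ccaa
Step 25: δ(s2, □) = (s2, □, L) → [s2]□□□□□□□□□□□□□□□□□□□□ccaa
Step 26: δ(s2, □) = (s2, □, L) → [s2]□□□□□□□□□□□□□□□□□□□□□ccaa
Step 27: δ(s2, □) = (s2, □, L) → [s2]□□□□□□□□□□□□□□□□□□□□□□ccaa
Step 28: δ(s2, □) = (s2, □, L) → [s2]□□□□□□□□□□□□□□□□□□□□□□□ccaa
Step 29: δ(s2, □) = (s2, □, L) → [s2]□□□□□□□□□□□□□□□□□□□□□□□□ccaa

The machine has not reached a halting state after 29 steps.
The machine did not halt within the 29-step bound.

Answer: No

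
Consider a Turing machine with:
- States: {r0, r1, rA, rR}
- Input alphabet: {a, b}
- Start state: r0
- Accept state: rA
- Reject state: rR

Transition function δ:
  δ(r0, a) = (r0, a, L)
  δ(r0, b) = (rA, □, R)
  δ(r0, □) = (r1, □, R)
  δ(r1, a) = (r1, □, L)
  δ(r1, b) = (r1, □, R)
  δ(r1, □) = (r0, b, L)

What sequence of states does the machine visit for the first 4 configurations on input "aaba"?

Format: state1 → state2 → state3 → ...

Execution trace:
Initial: [r0]aaba
Step 1: δ(r0, a) = (r0, a, L) → [r0]□aaba
Step 2: δ(r0, □) = (r1, □, R) → □[r1]aaba
Step 3: δ(r1, a) = (r1, □, L) → [r1]□□aba

State sequence: r0 → r0 → r1 → r1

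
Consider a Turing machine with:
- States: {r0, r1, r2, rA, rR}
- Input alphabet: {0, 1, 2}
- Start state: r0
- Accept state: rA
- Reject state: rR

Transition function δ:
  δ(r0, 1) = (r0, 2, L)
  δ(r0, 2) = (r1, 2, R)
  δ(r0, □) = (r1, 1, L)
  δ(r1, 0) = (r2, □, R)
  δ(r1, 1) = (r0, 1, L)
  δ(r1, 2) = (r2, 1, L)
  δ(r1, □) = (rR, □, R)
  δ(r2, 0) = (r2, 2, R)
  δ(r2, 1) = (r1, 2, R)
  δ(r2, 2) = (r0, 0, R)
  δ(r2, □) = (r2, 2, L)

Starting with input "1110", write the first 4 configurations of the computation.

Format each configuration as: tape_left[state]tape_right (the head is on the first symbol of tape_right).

Transitions applied:
Step 1: δ(r0, 1) = (r0, 2, L)
Step 2: δ(r0, □) = (r1, 1, L)
Step 3: δ(r1, □) = (rR, □, R)

The first 4 configurations are:
[r0]1110 ⊢ [r0]□2110 ⊢ [r1]□12110 ⊢ □[rR]12110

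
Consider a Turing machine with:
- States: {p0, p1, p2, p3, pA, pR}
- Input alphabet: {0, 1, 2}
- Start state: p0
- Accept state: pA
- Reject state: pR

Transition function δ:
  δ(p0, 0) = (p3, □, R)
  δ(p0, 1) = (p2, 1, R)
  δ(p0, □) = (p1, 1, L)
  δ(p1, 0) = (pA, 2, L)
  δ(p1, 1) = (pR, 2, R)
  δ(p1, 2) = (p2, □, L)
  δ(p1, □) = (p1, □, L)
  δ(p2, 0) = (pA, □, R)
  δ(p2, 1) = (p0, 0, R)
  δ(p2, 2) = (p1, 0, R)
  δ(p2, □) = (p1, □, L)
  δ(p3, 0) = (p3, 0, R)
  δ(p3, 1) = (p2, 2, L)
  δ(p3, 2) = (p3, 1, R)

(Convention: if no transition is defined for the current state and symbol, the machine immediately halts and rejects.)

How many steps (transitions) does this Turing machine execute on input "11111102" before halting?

Execution trace:
Initial: [p0]11111102
Step 1: δ(p0, 1) = (p2, 1, R) → 1[p2]1111102
Step 2: δ(p2, 1) = (p0, 0, R) → 10[p0]111102
Step 3: δ(p0, 1) = (p2, 1, R) → 101[p2]11102
Step 4: δ(p2, 1) = (p0, 0, R) → 1010[p0]1102
Step 5: δ(p0, 1) = (p2, 1, R) → 10101[p2]102
Step 6: δ(p2, 1) = (p0, 0, R) → 101010[p0]02
Step 7: δ(p0, 0) = (p3, □, R) → 101010□[p3]2
Step 8: δ(p3, 2) = (p3, 1, R) → 101010□1[p3]□

No transition is defined for δ(p3, □). By convention the machine halts and rejects.

The machine executed 8 steps before halting.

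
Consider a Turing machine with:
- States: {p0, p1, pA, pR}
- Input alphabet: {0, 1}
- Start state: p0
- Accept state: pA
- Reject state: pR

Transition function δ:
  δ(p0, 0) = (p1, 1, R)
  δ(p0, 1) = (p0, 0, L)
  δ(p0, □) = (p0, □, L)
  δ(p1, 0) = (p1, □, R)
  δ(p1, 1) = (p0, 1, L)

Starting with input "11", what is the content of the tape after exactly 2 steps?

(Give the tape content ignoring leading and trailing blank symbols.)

Execution trace:
Initial: [p0]11
Step 1: δ(p0, 1) = (p0, 0, L) → [p0]□01
Step 2: δ(p0, □) = (p0, □, L) → [p0]□□01

After 2 steps, the tape (ignoring leading/trailing blanks) is: 01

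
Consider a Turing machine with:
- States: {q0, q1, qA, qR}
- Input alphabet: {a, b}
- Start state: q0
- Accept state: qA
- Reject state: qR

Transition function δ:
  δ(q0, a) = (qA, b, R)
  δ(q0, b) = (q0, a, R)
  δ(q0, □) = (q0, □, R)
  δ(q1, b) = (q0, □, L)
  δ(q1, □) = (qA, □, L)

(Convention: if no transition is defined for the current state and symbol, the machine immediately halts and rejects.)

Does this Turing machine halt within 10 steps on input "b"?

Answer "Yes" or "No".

Execution trace:
Initial: [q0]b
Step 1: δ(q0, b) = (q0, a, R) → a[q0]□
Step 2: δ(q0, □) = (q0, □, R) → a□[q0]□
Step 3: δ(q0, □) = (q0, □, R) → a□□[q0]□
Step 4: δ(q0, □) = (q0, □, R) → a□□□[q0]□
Step 5: δ(q0, □) = (q0, □, R) → a□□□□[q0]□
Step 6: δ(q0, □) = (q0, □, R) → a□□□□□[q0]□
Step 7: δ(q0, □) = (q0, □, R) → a□□□□□□[q0]□
Step 8: δ(q0, □) = (q0, □, R) → a□□□□□□□[q0]□
Step 9: δ(q0, □) = (q0, □, R) → a□□□□□□□□[q0]□
Step 10: δ(q0, □) = (q0, □, R) → a□□□□□□□□□[q0]□

The machine has not reached a halting state after 10 steps.
The machine did not halt within the 10-step bound.

Answer: No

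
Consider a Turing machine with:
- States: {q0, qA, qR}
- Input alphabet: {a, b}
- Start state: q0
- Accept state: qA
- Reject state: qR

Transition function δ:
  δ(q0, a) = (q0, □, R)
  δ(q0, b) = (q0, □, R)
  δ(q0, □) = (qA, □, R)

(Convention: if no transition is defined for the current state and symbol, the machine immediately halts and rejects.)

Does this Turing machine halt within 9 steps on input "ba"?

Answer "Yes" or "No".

Execution trace:
Initial: [q0]ba
Step 1: δ(q0, b) = (q0, □, R) → □[q0]a
Step 2: δ(q0, a) = (q0, □, R) → □□[q0]□
Step 3: δ(q0, □) = (qA, □, R) → □□□[qA]□

The machine reaches the accept state qA and halts.
The machine halted after 3 steps (within the 9-step bound).

Answer: Yes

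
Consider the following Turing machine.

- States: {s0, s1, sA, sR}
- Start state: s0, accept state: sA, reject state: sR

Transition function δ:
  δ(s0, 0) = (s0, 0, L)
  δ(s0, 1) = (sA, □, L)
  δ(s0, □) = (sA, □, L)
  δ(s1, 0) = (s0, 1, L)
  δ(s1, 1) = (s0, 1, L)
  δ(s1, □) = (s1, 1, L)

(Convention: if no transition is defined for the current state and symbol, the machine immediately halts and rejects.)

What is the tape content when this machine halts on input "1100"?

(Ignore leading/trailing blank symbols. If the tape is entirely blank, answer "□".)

Execution trace:
Initial: [s0]1100
Step 1: δ(s0, 1) = (sA, □, L) → [sA]□□100

The machine reaches the accept state sA and halts.

Final tape (ignoring leading/trailing blanks): 100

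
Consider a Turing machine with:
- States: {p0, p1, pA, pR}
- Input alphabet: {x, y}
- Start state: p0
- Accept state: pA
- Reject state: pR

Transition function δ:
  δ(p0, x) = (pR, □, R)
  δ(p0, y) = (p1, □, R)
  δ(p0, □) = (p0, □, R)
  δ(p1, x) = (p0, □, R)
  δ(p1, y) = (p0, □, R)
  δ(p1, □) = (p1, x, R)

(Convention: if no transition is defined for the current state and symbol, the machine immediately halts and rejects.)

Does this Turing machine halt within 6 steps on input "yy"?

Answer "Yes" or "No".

Execution trace:
Initial: [p0]yy
Step 1: δ(p0, y) = (p1, □, R) → □[p1]y
Step 2: δ(p1, y) = (p0, □, R) → □□[p0]□
Step 3: δ(p0, □) = (p0, □, R) → □□□[p0]□
Step 4: δ(p0, □) = (p0, □, R) → □□□□[p0]□
Step 5: δ(p0, □) = (p0, □, R) → □□□□□[p0]□
Step 6: δ(p0, □) = (p0, □, R) → □□□□□□[p0]□

The machine has not reached a halting state after 6 steps.
The machine did not halt within the 6-step bound.

Answer: No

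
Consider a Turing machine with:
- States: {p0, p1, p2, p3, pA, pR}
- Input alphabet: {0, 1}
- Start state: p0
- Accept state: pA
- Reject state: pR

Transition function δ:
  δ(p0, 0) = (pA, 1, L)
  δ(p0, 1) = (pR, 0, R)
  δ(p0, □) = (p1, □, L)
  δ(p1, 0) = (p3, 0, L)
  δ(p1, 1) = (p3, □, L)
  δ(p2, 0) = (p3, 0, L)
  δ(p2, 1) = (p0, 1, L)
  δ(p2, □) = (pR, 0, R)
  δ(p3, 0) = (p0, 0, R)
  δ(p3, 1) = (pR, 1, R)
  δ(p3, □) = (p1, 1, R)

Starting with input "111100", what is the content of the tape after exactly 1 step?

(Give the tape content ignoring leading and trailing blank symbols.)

Execution trace:
Initial: [p0]111100
Step 1: δ(p0, 1) = (pR, 0, R) → 0[pR]11100

The machine reaches the reject state pR and halts.

After 1 step, the tape (ignoring leading/trailing blanks) is: 011100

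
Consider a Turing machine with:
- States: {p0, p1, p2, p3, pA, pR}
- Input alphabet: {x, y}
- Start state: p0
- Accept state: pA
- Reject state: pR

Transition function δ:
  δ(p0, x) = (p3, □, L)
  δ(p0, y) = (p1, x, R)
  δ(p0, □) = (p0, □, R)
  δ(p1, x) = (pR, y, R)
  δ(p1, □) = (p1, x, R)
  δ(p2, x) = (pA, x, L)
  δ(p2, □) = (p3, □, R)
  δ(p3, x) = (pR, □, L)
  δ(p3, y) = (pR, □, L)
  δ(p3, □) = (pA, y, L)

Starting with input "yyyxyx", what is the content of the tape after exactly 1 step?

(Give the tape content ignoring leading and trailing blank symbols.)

Execution trace:
Initial: [p0]yyyxyx
Step 1: δ(p0, y) = (p1, x, R) → x[p1]yyxyx

No transition is defined for δ(p1, y). By convention the machine halts and rejects.

After 1 step, the tape (ignoring leading/trailing blanks) is: xyyxyx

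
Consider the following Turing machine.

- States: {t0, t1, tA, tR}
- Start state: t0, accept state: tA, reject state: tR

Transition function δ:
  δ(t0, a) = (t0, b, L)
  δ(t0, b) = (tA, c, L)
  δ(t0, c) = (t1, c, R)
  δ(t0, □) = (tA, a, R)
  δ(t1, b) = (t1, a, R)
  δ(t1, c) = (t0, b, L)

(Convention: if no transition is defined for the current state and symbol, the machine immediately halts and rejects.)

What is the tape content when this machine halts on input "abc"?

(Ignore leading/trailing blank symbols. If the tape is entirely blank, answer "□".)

Execution trace:
Initial: [t0]abc
Step 1: δ(t0, a) = (t0, b, L) → [t0]□bbc
Step 2: δ(t0, □) = (tA, a, R) → a[tA]bbc

The machine reaches the accept state tA and halts.

Final tape (ignoring leading/trailing blanks): abbc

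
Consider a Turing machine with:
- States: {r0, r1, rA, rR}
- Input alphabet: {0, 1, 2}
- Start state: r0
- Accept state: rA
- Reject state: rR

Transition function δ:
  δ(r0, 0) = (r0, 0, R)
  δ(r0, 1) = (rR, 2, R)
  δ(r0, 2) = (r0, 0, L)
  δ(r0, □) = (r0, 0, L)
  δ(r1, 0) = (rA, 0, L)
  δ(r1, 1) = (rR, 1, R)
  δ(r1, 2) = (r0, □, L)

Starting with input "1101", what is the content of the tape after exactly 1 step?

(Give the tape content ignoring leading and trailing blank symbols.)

Execution trace:
Initial: [r0]1101
Step 1: δ(r0, 1) = (rR, 2, R) → 2[rR]101

The machine reaches the reject state rR and halts.

After 1 step, the tape (ignoring leading/trailing blanks) is: 2101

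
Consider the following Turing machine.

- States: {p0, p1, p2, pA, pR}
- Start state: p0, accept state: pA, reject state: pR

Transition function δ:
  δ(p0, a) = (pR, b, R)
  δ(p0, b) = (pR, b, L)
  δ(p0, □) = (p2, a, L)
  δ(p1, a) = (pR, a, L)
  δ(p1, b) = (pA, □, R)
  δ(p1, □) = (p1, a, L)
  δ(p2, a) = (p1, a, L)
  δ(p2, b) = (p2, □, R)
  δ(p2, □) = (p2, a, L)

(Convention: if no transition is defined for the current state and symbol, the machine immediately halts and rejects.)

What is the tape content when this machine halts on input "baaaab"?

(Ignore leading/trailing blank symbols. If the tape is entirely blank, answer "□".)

Execution trace:
Initial: [p0]baaaab
Step 1: δ(p0, b) = (pR, b, L) → [pR]□baaaab

The machine reaches the reject state pR and halts.

Final tape (ignoring leading/trailing blanks): baaaab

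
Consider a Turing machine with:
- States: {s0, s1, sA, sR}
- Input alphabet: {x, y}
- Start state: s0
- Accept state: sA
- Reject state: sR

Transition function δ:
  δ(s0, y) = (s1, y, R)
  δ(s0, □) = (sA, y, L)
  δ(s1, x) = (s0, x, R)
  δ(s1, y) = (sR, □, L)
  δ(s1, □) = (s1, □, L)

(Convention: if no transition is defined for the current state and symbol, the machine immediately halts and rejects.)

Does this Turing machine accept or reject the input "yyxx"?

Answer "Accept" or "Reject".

Execution trace:
Initial: [s0]yyxx
Step 1: δ(s0, y) = (s1, y, R) → y[s1]yxx
Step 2: δ(s1, y) = (sR, □, L) → [sR]y□xx

The machine reaches the reject state sR and halts.

Answer: Reject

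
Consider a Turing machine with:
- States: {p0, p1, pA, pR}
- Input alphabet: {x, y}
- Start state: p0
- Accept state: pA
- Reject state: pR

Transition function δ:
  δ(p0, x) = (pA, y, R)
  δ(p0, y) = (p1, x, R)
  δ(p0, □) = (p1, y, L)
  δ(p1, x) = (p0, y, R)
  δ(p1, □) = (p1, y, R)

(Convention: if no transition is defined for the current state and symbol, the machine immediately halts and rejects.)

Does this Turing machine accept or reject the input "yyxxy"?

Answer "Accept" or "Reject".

Execution trace:
Initial: [p0]yyxxy
Step 1: δ(p0, y) = (p1, x, R) → x[p1]yxxy

No transition is defined for δ(p1, y). By convention the machine halts and rejects.

Answer: Reject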